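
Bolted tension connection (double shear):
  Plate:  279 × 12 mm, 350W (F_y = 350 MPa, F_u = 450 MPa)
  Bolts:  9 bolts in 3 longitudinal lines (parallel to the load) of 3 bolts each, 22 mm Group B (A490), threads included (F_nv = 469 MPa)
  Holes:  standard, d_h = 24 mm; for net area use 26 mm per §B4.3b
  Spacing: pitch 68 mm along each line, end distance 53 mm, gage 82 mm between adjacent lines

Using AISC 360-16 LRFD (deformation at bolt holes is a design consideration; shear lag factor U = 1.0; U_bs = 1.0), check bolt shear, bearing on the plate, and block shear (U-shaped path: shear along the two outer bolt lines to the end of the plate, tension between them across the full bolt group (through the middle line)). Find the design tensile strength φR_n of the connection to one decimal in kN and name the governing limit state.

Bolt shear: A_b = π(22)²/4 = 380.13 mm². φR_n = 0.75 × 469 × 380.13 × 9 × 2 = 2406.8 kN.
Bearing (12 mm plate, F_u = 450 MPa): end bolts L_c = 53 − 24/2 = 41, R_n = min(1.2×41×12×450, 2.4×22×12×450) = 265.68 kN/bolt; interior L_c = 68 − 24 = 44, R_n = 285.12 kN/bolt. φR_n = 0.75 × (3×265.68 + 6×285.12) = 1880.8 kN.
Block shear: shear path 2×[53+2×68] = 2×189 mm, A_gv = 4536, A_nv = 2×(189 − 2.5×26)×12 = 2976 mm²; tension across gage: (164 − 2×26)×12 = 1344 mm². R_n = min(0.6×450×2976, 0.6×350×4536) + 1.0×450×1344 = min(803.52, 952.56) + 604.8 = 1408.3 kN. φR_n = 0.75 × 1408.3 = 1056.2 kN.
Governing: min(2406.8, 1880.8, 1056.2) = 1056.2 kN → block shear.

1056.2 kN (block shear governs)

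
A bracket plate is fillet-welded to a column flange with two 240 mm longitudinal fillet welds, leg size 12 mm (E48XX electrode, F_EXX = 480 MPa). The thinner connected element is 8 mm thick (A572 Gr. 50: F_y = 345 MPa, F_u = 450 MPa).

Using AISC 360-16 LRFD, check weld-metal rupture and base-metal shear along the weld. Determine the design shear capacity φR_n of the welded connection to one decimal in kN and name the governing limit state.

Weld metal: throat = 0.707×12 = 8.484 mm, L = 2×240 = 480 mm. φR_n = 0.75 × 0.6 × 480 × 8.484 × 480 = 879.6 kN.
Base metal shear (8 mm plate): yield φR_n = 1.0×0.6×345×8×480 = 794.9 kN; rupture φR_n = 0.75×0.6×450×8×480 = 777.6 kN; take 777.6 kN (rupture).
Governing: min(879.6, 777.6) = 777.6 kN → base-metal shear.

777.6 kN (base-metal shear governs)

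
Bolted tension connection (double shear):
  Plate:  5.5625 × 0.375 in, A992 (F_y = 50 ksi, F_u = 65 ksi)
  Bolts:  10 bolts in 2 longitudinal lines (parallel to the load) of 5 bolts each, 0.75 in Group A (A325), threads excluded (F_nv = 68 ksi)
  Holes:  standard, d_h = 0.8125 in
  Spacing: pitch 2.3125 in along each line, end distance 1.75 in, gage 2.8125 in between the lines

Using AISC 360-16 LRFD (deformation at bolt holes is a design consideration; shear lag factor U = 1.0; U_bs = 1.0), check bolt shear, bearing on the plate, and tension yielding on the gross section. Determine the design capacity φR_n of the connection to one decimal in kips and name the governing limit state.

93.9 kips (gross-section yield governs)

Bolt shear: A_b = π(0.75)²/4 = 0.44179 in². φR_n = 0.75 × 68 × 0.44179 × 10 × 2 = 450.6 kips.
Bearing (0.375 in plate, F_u = 65 ksi): end bolts L_c = 1.75 − 0.8125/2 = 1.34375, R_n = min(1.2×1.34375×0.375×65, 2.4×0.75×0.375×65) = 39.305 kips/bolt; interior L_c = 2.3125 − 0.8125 = 1.5, R_n = 43.875 kips/bolt. φR_n = 0.75 × (2×39.305 + 8×43.875) = 322.2 kips.
Tension yield (gross): A_g = 5.5625×0.375 = 2.0859 in². φR_n = 0.90 × 50 × 2.0859 = 93.9 kips.
Governing: min(450.6, 322.2, 93.9) = 93.9 kips → gross-section yield.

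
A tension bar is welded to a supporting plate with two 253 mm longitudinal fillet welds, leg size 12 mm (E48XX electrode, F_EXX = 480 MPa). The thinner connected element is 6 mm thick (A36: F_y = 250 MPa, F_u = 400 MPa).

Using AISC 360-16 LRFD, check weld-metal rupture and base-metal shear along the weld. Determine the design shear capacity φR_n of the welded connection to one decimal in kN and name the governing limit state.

Weld metal: throat = 0.707×12 = 8.484 mm, L = 2×253 = 506 mm. φR_n = 0.75 × 0.6 × 480 × 8.484 × 506 = 927.3 kN.
Base metal shear (6 mm plate): yield φR_n = 1.0×0.6×250×6×506 = 455.4 kN; rupture φR_n = 0.75×0.6×400×6×506 = 546.5 kN; take 455.4 kN (yield).
Governing: min(927.3, 455.4) = 455.4 kN → base-metal shear.

455.4 kN (base-metal shear governs)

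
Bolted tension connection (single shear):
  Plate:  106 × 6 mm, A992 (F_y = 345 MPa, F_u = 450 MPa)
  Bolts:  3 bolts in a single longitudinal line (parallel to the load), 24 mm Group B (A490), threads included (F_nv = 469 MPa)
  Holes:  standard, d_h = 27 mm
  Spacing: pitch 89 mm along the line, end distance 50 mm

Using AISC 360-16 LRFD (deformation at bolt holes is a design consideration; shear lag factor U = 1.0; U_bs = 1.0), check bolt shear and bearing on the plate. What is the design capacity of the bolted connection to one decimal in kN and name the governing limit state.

Bolt shear: A_b = π(24)²/4 = 452.39 mm². φR_n = 0.75 × 469 × 452.39 × 3 × 1 = 477.4 kN.
Bearing (6 mm plate, F_u = 450 MPa): end bolts L_c = 50 − 27/2 = 36.5, R_n = min(1.2×36.5×6×450, 2.4×24×6×450) = 118.26 kN/bolt; interior L_c = 89 − 27 = 62, R_n = 155.52 kN/bolt. φR_n = 0.75 × (1×118.26 + 2×155.52) = 322.0 kN.
Governing: min(477.4, 322.0) = 322.0 kN → bearing.

322.0 kN (bearing governs)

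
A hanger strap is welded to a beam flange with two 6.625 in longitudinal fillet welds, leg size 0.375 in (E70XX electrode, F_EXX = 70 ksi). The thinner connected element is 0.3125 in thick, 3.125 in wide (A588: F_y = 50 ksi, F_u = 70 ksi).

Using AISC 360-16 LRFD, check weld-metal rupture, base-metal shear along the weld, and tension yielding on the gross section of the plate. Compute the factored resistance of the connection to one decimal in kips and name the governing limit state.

Weld metal: throat = 0.707×0.375 = 0.26513 in, L = 2×6.625 = 13.25 in. φR_n = 0.75 × 0.6 × 70 × 0.26513 × 13.25 = 110.7 kips.
Base metal shear (0.3125 in plate): yield φR_n = 1.0×0.6×50×0.3125×13.25 = 124.2 kips; rupture φR_n = 0.75×0.6×70×0.3125×13.25 = 130.4 kips; take 124.2 kips (yield).
Tension yield (gross): A_g = 3.125×0.3125 = 0.97656 in². φR_n = 0.90 × 50 × 0.97656 = 43.9 kips.
Governing: min(110.7, 124.2, 43.9) = 43.9 kips → gross-section yield.

43.9 kips (gross-section yield governs)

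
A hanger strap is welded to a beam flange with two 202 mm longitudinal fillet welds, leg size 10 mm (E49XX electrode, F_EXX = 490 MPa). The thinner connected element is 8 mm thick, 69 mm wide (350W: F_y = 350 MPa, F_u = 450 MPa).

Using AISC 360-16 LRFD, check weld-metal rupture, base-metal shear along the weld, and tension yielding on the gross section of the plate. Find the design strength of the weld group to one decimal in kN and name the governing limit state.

173.9 kN (gross-section yield governs)

Weld metal: throat = 0.707×10 = 7.07 mm, L = 2×202 = 404 mm. φR_n = 0.75 × 0.6 × 490 × 7.07 × 404 = 629.8 kN.
Base metal shear (8 mm plate): yield φR_n = 1.0×0.6×350×8×404 = 678.7 kN; rupture φR_n = 0.75×0.6×450×8×404 = 654.5 kN; take 654.5 kN (rupture).
Tension yield (gross): A_g = 69×8 = 552 mm². φR_n = 0.90 × 350 × 552 = 173.9 kN.
Governing: min(629.8, 654.5, 173.9) = 173.9 kN → gross-section yield.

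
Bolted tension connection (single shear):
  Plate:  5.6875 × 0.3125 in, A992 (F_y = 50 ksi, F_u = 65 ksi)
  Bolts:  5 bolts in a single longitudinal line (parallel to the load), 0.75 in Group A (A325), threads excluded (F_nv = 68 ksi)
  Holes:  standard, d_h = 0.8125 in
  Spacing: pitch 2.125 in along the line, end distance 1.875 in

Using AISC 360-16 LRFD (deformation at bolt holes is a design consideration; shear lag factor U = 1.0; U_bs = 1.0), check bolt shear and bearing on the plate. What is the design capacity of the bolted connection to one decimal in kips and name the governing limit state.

112.7 kips (bolt shear governs)

Bolt shear: A_b = π(0.75)²/4 = 0.44179 in². φR_n = 0.75 × 68 × 0.44179 × 5 × 1 = 112.7 kips.
Bearing (0.3125 in plate, F_u = 65 ksi): end bolts L_c = 1.875 − 0.8125/2 = 1.46875, R_n = min(1.2×1.46875×0.3125×65, 2.4×0.75×0.3125×65) = 35.801 kips/bolt; interior L_c = 2.125 − 0.8125 = 1.3125, R_n = 31.992 kips/bolt. φR_n = 0.75 × (1×35.801 + 4×31.992) = 122.8 kips.
Governing: min(112.7, 122.8) = 112.7 kips → bolt shear.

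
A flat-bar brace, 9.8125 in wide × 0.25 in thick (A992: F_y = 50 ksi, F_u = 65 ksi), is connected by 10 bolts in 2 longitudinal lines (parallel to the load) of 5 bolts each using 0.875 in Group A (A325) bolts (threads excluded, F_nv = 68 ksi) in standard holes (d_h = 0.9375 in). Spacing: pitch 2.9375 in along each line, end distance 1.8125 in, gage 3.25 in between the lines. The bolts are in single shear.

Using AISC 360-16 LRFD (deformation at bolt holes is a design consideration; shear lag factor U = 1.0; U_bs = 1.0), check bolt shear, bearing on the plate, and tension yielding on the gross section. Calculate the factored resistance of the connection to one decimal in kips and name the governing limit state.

110.4 kips (gross-section yield governs)

Bolt shear: A_b = π(0.875)²/4 = 0.60132 in². φR_n = 0.75 × 68 × 0.60132 × 10 × 1 = 306.7 kips.
Bearing (0.25 in plate, F_u = 65 ksi): end bolts L_c = 1.8125 − 0.9375/2 = 1.34375, R_n = min(1.2×1.34375×0.25×65, 2.4×0.875×0.25×65) = 26.203 kips/bolt; interior L_c = 2.9375 − 0.9375 = 2, R_n = 34.125 kips/bolt. φR_n = 0.75 × (2×26.203 + 8×34.125) = 244.1 kips.
Tension yield (gross): A_g = 9.8125×0.25 = 2.4531 in². φR_n = 0.90 × 50 × 2.4531 = 110.4 kips.
Governing: min(306.7, 244.1, 110.4) = 110.4 kips → gross-section yield.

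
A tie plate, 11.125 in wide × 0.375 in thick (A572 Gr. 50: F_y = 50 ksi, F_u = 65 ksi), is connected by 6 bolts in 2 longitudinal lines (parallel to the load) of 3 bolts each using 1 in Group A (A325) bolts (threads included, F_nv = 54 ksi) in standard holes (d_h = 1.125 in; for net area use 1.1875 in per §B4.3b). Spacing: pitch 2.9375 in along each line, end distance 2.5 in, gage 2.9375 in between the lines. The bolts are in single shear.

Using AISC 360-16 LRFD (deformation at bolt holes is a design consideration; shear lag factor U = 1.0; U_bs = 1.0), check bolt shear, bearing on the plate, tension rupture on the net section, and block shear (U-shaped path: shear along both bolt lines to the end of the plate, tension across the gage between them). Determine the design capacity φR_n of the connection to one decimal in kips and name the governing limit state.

150.6 kips (block shear governs)

Bolt shear: A_b = π(1)²/4 = 0.7854 in². φR_n = 0.75 × 54 × 0.7854 × 6 × 1 = 190.9 kips.
Bearing (0.375 in plate, F_u = 65 ksi): end bolts L_c = 2.5 − 1.125/2 = 1.9375, R_n = min(1.2×1.9375×0.375×65, 2.4×1×0.375×65) = 56.672 kips/bolt; interior L_c = 2.9375 − 1.125 = 1.8125, R_n = 53.016 kips/bolt. φR_n = 0.75 × (2×56.672 + 4×53.016) = 244.1 kips.
Tension rupture (net): A_n = (11.125 − 2×1.1875)×0.375 = 3.2813 in² (U = 1.0, A_e = A_n). φR_n = 0.75 × 65 × 3.2813 = 160.0 kips.
Block shear: shear path 2×[2.5+2×2.9375] = 2×8.375 in, A_gv = 6.2813, A_nv = 2×(8.375 − 2.5×1.1875)×0.375 = 4.0547 in²; tension across gage: (2.9375 − 1×1.1875)×0.375 = 0.65625 in². R_n = min(0.6×65×4.0547, 0.6×50×6.2813) + 1.0×65×0.65625 = min(158.13, 188.44) + 42.656 = 200.79 kips. φR_n = 0.75 × 200.79 = 150.6 kips.
Governing: min(190.9, 244.1, 160.0, 150.6) = 150.6 kips → block shear.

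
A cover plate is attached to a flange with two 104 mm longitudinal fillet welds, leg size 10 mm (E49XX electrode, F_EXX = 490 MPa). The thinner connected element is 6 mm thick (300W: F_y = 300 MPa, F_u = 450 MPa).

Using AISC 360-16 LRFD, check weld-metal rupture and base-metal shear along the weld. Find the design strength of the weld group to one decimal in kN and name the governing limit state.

Weld metal: throat = 0.707×10 = 7.07 mm, L = 2×104 = 208 mm. φR_n = 0.75 × 0.6 × 490 × 7.07 × 208 = 324.3 kN.
Base metal shear (6 mm plate): yield φR_n = 1.0×0.6×300×6×208 = 224.6 kN; rupture φR_n = 0.75×0.6×450×6×208 = 252.7 kN; take 224.6 kN (yield).
Governing: min(324.3, 224.6) = 224.6 kN → base-metal shear.

224.6 kN (base-metal shear governs)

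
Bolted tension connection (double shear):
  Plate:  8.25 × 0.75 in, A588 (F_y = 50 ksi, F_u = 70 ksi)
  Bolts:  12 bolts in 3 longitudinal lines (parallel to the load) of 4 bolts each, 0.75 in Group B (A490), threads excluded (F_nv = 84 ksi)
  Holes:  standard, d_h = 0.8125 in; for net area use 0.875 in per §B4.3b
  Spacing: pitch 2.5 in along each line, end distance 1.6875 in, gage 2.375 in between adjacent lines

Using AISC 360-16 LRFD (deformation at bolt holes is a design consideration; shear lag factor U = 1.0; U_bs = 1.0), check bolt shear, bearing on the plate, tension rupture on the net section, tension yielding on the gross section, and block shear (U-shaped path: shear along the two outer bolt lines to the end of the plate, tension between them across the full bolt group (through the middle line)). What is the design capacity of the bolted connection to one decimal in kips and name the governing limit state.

221.5 kips (net-section rupture governs)

Bolt shear: A_b = π(0.75)²/4 = 0.44179 in². φR_n = 0.75 × 84 × 0.44179 × 12 × 2 = 668.0 kips.
Bearing (0.75 in plate, F_u = 70 ksi): end bolts L_c = 1.6875 − 0.8125/2 = 1.28125, R_n = min(1.2×1.28125×0.75×70, 2.4×0.75×0.75×70) = 80.719 kips/bolt; interior L_c = 2.5 − 0.8125 = 1.6875, R_n = 94.5 kips/bolt. φR_n = 0.75 × (3×80.719 + 9×94.5) = 819.5 kips.
Tension rupture (net): A_n = (8.25 − 3×0.875)×0.75 = 4.2188 in² (U = 1.0, A_e = A_n). φR_n = 0.75 × 70 × 4.2188 = 221.5 kips.
Tension yield (gross): A_g = 8.25×0.75 = 6.1875 in². φR_n = 0.90 × 50 × 6.1875 = 278.4 kips.
Block shear: shear path 2×[1.6875+3×2.5] = 2×9.1875 in, A_gv = 13.781, A_nv = 2×(9.1875 − 3.5×0.875)×0.75 = 9.1875 in²; tension across gage: (4.75 − 2×0.875)×0.75 = 2.25 in². R_n = min(0.6×70×9.1875, 0.6×50×13.781) + 1.0×70×2.25 = min(385.88, 413.43) + 157.5 = 543.38 kips. φR_n = 0.75 × 543.38 = 407.5 kips.
Governing: min(668.0, 819.5, 221.5, 278.4, 407.5) = 221.5 kips → net-section rupture.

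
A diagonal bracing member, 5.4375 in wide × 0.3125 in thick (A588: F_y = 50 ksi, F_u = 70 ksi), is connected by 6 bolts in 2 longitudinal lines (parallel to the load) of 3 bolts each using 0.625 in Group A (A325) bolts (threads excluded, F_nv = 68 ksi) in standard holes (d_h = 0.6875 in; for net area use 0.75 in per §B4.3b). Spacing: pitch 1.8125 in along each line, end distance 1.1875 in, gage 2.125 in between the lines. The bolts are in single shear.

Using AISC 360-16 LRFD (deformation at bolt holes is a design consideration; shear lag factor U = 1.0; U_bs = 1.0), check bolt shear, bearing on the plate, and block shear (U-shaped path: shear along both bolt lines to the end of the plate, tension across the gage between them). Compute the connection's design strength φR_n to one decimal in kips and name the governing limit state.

Bolt shear: A_b = π(0.625)²/4 = 0.3068 in². φR_n = 0.75 × 68 × 0.3068 × 6 × 1 = 93.9 kips.
Bearing (0.3125 in plate, F_u = 70 ksi): end bolts L_c = 1.1875 − 0.6875/2 = 0.84375, R_n = min(1.2×0.84375×0.3125×70, 2.4×0.625×0.3125×70) = 22.148 kips/bolt; interior L_c = 1.8125 − 0.6875 = 1.125, R_n = 29.531 kips/bolt. φR_n = 0.75 × (2×22.148 + 4×29.531) = 121.8 kips.
Block shear: shear path 2×[1.1875+2×1.8125] = 2×4.8125 in, A_gv = 3.0078, A_nv = 2×(4.8125 − 2.5×0.75)×0.3125 = 1.8359 in²; tension across gage: (2.125 − 1×0.75)×0.3125 = 0.42969 in². R_n = min(0.6×70×1.8359, 0.6×50×3.0078) + 1.0×70×0.42969 = min(77.108, 90.234) + 30.078 = 107.19 kips. φR_n = 0.75 × 107.19 = 80.4 kips.
Governing: min(93.9, 121.8, 80.4) = 80.4 kips → block shear.

80.4 kips (block shear governs)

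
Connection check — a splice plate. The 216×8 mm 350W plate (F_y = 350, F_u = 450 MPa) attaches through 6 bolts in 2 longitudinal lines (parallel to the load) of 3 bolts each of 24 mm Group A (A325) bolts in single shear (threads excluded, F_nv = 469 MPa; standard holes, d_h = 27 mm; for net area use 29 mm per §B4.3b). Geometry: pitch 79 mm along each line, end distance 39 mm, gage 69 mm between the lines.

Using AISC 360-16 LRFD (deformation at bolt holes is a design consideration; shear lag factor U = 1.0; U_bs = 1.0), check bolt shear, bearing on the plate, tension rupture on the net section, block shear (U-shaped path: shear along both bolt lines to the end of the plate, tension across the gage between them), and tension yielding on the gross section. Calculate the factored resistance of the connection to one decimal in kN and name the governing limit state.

426.6 kN (net-section rupture governs)

Bolt shear: A_b = π(24)²/4 = 452.39 mm². φR_n = 0.75 × 469 × 452.39 × 6 × 1 = 954.8 kN.
Bearing (8 mm plate, F_u = 450 MPa): end bolts L_c = 39 − 27/2 = 25.5, R_n = min(1.2×25.5×8×450, 2.4×24×8×450) = 110.16 kN/bolt; interior L_c = 79 − 27 = 52, R_n = 207.36 kN/bolt. φR_n = 0.75 × (2×110.16 + 4×207.36) = 787.3 kN.
Tension rupture (net): A_n = (216 − 2×29)×8 = 1264 mm² (U = 1.0, A_e = A_n). φR_n = 0.75 × 450 × 1264 = 426.6 kN.
Block shear: shear path 2×[39+2×79] = 2×197 mm, A_gv = 3152, A_nv = 2×(197 − 2.5×29)×8 = 1992 mm²; tension across gage: (69 − 1×29)×8 = 320 mm². R_n = min(0.6×450×1992, 0.6×350×3152) + 1.0×450×320 = min(537.84, 661.92) + 144 = 681.84 kN. φR_n = 0.75 × 681.84 = 511.4 kN.
Tension yield (gross): A_g = 216×8 = 1728 mm². φR_n = 0.90 × 350 × 1728 = 544.3 kN.
Governing: min(954.8, 787.3, 426.6, 511.4, 544.3) = 426.6 kN → net-section rupture.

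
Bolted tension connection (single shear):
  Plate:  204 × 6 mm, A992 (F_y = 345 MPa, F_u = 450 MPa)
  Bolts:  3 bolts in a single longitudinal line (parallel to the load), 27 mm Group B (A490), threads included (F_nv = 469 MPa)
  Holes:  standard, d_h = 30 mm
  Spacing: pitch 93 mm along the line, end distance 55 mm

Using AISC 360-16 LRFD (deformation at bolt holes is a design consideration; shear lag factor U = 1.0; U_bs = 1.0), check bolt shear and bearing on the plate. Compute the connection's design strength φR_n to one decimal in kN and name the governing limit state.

359.6 kN (bearing governs)

Bolt shear: A_b = π(27)²/4 = 572.56 mm². φR_n = 0.75 × 469 × 572.56 × 3 × 1 = 604.2 kN.
Bearing (6 mm plate, F_u = 450 MPa): end bolts L_c = 55 − 30/2 = 40, R_n = min(1.2×40×6×450, 2.4×27×6×450) = 129.6 kN/bolt; interior L_c = 93 − 30 = 63, R_n = 174.96 kN/bolt. φR_n = 0.75 × (1×129.6 + 2×174.96) = 359.6 kN.
Governing: min(604.2, 359.6) = 359.6 kN → bearing.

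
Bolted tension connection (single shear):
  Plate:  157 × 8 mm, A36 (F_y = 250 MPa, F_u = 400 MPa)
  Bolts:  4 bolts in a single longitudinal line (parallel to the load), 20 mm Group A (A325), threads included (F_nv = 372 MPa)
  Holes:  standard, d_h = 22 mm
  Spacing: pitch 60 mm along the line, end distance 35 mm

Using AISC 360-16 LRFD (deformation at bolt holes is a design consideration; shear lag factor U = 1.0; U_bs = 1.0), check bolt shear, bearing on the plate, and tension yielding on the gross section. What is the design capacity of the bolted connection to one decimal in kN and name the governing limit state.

282.6 kN (gross-section yield governs)

Bolt shear: A_b = π(20)²/4 = 314.16 mm². φR_n = 0.75 × 372 × 314.16 × 4 × 1 = 350.6 kN.
Bearing (8 mm plate, F_u = 400 MPa): end bolts L_c = 35 − 22/2 = 24, R_n = min(1.2×24×8×400, 2.4×20×8×400) = 92.16 kN/bolt; interior L_c = 60 − 22 = 38, R_n = 145.92 kN/bolt. φR_n = 0.75 × (1×92.16 + 3×145.92) = 397.4 kN.
Tension yield (gross): A_g = 157×8 = 1256 mm². φR_n = 0.90 × 250 × 1256 = 282.6 kN.
Governing: min(350.6, 397.4, 282.6) = 282.6 kN → gross-section yield.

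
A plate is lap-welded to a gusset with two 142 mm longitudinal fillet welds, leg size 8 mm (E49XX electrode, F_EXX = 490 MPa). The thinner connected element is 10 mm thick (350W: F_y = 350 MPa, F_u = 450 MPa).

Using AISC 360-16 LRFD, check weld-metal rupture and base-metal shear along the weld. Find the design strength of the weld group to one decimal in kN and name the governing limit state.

Weld metal: throat = 0.707×8 = 5.656 mm, L = 2×142 = 284 mm. φR_n = 0.75 × 0.6 × 490 × 5.656 × 284 = 354.2 kN.
Base metal shear (10 mm plate): yield φR_n = 1.0×0.6×350×10×284 = 596.4 kN; rupture φR_n = 0.75×0.6×450×10×284 = 575.1 kN; take 575.1 kN (rupture).
Governing: min(354.2, 575.1) = 354.2 kN → weld metal.

354.2 kN (weld metal governs)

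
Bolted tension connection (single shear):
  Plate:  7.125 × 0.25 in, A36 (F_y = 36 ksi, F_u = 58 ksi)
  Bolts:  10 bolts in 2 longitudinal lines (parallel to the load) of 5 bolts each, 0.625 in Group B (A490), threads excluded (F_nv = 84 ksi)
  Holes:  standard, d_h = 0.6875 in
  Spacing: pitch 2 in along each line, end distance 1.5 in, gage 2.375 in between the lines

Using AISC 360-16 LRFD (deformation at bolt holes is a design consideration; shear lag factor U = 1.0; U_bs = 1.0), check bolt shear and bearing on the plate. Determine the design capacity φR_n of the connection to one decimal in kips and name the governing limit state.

160.7 kips (bearing governs)

Bolt shear: A_b = π(0.625)²/4 = 0.3068 in². φR_n = 0.75 × 84 × 0.3068 × 10 × 1 = 193.3 kips.
Bearing (0.25 in plate, F_u = 58 ksi): end bolts L_c = 1.5 − 0.6875/2 = 1.15625, R_n = min(1.2×1.15625×0.25×58, 2.4×0.625×0.25×58) = 20.119 kips/bolt; interior L_c = 2 − 0.6875 = 1.3125, R_n = 21.75 kips/bolt. φR_n = 0.75 × (2×20.119 + 8×21.75) = 160.7 kips.
Governing: min(193.3, 160.7) = 160.7 kips → bearing.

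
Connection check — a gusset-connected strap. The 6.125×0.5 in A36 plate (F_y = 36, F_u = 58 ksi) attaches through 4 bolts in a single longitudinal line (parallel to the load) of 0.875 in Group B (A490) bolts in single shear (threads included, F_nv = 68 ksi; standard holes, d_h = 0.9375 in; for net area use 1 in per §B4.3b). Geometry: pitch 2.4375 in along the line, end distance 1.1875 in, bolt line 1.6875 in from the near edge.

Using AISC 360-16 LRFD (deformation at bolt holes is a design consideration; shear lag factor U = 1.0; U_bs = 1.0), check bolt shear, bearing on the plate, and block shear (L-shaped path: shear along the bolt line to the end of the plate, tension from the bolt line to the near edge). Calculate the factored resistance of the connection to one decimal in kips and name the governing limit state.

91.1 kips (block shear governs)

Bolt shear: A_b = π(0.875)²/4 = 0.60132 in². φR_n = 0.75 × 68 × 0.60132 × 4 × 1 = 122.7 kips.
Bearing (0.5 in plate, F_u = 58 ksi): end bolts L_c = 1.1875 − 0.9375/2 = 0.71875, R_n = min(1.2×0.71875×0.5×58, 2.4×0.875×0.5×58) = 25.013 kips/bolt; interior L_c = 2.4375 − 0.9375 = 1.5, R_n = 52.2 kips/bolt. φR_n = 0.75 × (1×25.013 + 3×52.2) = 136.2 kips.
Block shear: shear path 1×[1.1875+3×2.4375] = 1×8.5 in, A_gv = 4.25, A_nv = 1×(8.5 − 3.5×1)×0.5 = 2.5 in²; tension to near edge: (1.6875 − 0.5×1)×0.5 = 0.59375 in². R_n = min(0.6×58×2.5, 0.6×36×4.25) + 1.0×58×0.59375 = min(87, 91.8) + 34.438 = 121.44 kips. φR_n = 0.75 × 121.44 = 91.1 kips.
Governing: min(122.7, 136.2, 91.1) = 91.1 kips → block shear.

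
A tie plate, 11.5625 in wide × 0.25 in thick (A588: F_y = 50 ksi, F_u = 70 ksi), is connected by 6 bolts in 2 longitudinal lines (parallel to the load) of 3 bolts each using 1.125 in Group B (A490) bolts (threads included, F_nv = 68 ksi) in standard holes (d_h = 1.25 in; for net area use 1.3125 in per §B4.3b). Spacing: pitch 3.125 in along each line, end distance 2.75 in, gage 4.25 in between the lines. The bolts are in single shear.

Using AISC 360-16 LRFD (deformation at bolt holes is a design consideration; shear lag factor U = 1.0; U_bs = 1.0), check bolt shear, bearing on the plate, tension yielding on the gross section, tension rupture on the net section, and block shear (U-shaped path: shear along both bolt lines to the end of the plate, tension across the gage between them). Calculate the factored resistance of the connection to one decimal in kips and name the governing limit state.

117.3 kips (net-section rupture governs)

Bolt shear: A_b = π(1.125)²/4 = 0.99402 in². φR_n = 0.75 × 68 × 0.99402 × 6 × 1 = 304.2 kips.
Bearing (0.25 in plate, F_u = 70 ksi): end bolts L_c = 2.75 − 1.25/2 = 2.125, R_n = min(1.2×2.125×0.25×70, 2.4×1.125×0.25×70) = 44.625 kips/bolt; interior L_c = 3.125 − 1.25 = 1.875, R_n = 39.375 kips/bolt. φR_n = 0.75 × (2×44.625 + 4×39.375) = 185.1 kips.
Tension yield (gross): A_g = 11.5625×0.25 = 2.8906 in². φR_n = 0.90 × 50 × 2.8906 = 130.1 kips.
Tension rupture (net): A_n = (11.5625 − 2×1.3125)×0.25 = 2.2344 in² (U = 1.0, A_e = A_n). φR_n = 0.75 × 70 × 2.2344 = 117.3 kips.
Block shear: shear path 2×[2.75+2×3.125] = 2×9 in, A_gv = 4.5, A_nv = 2×(9 − 2.5×1.3125)×0.25 = 2.8594 in²; tension across gage: (4.25 − 1×1.3125)×0.25 = 0.73438 in². R_n = min(0.6×70×2.8594, 0.6×50×4.5) + 1.0×70×0.73438 = min(120.09, 135) + 51.407 = 171.5 kips. φR_n = 0.75 × 171.5 = 128.6 kips.
Governing: min(304.2, 185.1, 130.1, 117.3, 128.6) = 117.3 kips → net-section rupture.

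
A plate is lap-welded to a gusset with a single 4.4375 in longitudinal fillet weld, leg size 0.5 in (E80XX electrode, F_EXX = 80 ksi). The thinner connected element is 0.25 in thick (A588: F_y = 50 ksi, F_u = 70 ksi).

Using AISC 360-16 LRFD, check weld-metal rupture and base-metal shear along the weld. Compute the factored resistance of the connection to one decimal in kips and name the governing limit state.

33.3 kips (base-metal shear governs)

Weld metal: throat = 0.707×0.5 = 0.3535 in, L = 4.4375 in. φR_n = 0.75 × 0.6 × 80 × 0.3535 × 4.4375 = 56.5 kips.
Base metal shear (0.25 in plate): yield φR_n = 1.0×0.6×50×0.25×4.4375 = 33.3 kips; rupture φR_n = 0.75×0.6×70×0.25×4.4375 = 34.9 kips; take 33.3 kips (yield).
Governing: min(56.5, 33.3) = 33.3 kips → base-metal shear.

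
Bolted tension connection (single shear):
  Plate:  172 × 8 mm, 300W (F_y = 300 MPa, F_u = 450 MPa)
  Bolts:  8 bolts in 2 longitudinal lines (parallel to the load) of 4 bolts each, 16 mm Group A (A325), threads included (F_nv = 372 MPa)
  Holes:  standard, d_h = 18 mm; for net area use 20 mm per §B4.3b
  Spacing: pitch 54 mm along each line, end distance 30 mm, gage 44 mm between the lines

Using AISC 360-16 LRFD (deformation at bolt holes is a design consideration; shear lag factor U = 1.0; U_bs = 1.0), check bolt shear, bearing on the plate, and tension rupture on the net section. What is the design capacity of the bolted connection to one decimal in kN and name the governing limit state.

356.4 kN (net-section rupture governs)

Bolt shear: A_b = π(16)²/4 = 201.06 mm². φR_n = 0.75 × 372 × 201.06 × 8 × 1 = 448.8 kN.
Bearing (8 mm plate, F_u = 450 MPa): end bolts L_c = 30 − 18/2 = 21, R_n = min(1.2×21×8×450, 2.4×16×8×450) = 90.72 kN/bolt; interior L_c = 54 − 18 = 36, R_n = 138.24 kN/bolt. φR_n = 0.75 × (2×90.72 + 6×138.24) = 758.2 kN.
Tension rupture (net): A_n = (172 − 2×20)×8 = 1056 mm² (U = 1.0, A_e = A_n). φR_n = 0.75 × 450 × 1056 = 356.4 kN.
Governing: min(448.8, 758.2, 356.4) = 356.4 kN → net-section rupture.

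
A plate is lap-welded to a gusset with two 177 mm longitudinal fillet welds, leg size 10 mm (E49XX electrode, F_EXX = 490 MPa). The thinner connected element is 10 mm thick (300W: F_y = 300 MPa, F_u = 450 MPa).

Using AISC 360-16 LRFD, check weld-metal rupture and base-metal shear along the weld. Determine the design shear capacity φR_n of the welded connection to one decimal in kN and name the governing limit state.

551.9 kN (weld metal governs)

Weld metal: throat = 0.707×10 = 7.07 mm, L = 2×177 = 354 mm. φR_n = 0.75 × 0.6 × 490 × 7.07 × 354 = 551.9 kN.
Base metal shear (10 mm plate): yield φR_n = 1.0×0.6×300×10×354 = 637.2 kN; rupture φR_n = 0.75×0.6×450×10×354 = 716.9 kN; take 637.2 kN (yield).
Governing: min(551.9, 637.2) = 551.9 kN → weld metal.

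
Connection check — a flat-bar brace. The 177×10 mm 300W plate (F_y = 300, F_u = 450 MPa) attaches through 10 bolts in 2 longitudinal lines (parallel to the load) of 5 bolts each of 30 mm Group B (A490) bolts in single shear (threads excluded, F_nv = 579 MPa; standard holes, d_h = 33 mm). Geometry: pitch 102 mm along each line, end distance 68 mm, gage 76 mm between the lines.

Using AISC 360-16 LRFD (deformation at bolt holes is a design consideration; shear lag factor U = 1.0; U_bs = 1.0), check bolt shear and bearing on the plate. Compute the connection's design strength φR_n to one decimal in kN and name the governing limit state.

2361.2 kN (bearing governs)

Bolt shear: A_b = π(30)²/4 = 706.86 mm². φR_n = 0.75 × 579 × 706.86 × 10 × 1 = 3069.5 kN.
Bearing (10 mm plate, F_u = 450 MPa): end bolts L_c = 68 − 33/2 = 51.5, R_n = min(1.2×51.5×10×450, 2.4×30×10×450) = 278.1 kN/bolt; interior L_c = 102 − 33 = 69, R_n = 324 kN/bolt. φR_n = 0.75 × (2×278.1 + 8×324) = 2361.2 kN.
Governing: min(3069.5, 2361.2) = 2361.2 kN → bearing.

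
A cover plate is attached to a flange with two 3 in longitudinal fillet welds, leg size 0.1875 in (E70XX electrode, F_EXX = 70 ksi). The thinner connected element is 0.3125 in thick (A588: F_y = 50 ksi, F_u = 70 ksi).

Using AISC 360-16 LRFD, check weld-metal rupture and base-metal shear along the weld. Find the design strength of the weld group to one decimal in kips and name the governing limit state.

25.1 kips (weld metal governs)

Weld metal: throat = 0.707×0.1875 = 0.13256 in, L = 2×3 = 6 in. φR_n = 0.75 × 0.6 × 70 × 0.13256 × 6 = 25.1 kips.
Base metal shear (0.3125 in plate): yield φR_n = 1.0×0.6×50×0.3125×6 = 56.3 kips; rupture φR_n = 0.75×0.6×70×0.3125×6 = 59.1 kips; take 56.3 kips (yield).
Governing: min(25.1, 56.3) = 25.1 kips → weld metal.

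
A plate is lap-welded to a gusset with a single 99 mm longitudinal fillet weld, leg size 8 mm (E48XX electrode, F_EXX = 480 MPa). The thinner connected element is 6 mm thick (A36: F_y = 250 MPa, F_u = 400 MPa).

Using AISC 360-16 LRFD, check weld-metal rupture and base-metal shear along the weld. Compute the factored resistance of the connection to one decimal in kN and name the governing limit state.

89.1 kN (base-metal shear governs)

Weld metal: throat = 0.707×8 = 5.656 mm, L = 99 mm. φR_n = 0.75 × 0.6 × 480 × 5.656 × 99 = 120.9 kN.
Base metal shear (6 mm plate): yield φR_n = 1.0×0.6×250×6×99 = 89.1 kN; rupture φR_n = 0.75×0.6×400×6×99 = 106.9 kN; take 89.1 kN (yield).
Governing: min(120.9, 89.1) = 89.1 kN → base-metal shear.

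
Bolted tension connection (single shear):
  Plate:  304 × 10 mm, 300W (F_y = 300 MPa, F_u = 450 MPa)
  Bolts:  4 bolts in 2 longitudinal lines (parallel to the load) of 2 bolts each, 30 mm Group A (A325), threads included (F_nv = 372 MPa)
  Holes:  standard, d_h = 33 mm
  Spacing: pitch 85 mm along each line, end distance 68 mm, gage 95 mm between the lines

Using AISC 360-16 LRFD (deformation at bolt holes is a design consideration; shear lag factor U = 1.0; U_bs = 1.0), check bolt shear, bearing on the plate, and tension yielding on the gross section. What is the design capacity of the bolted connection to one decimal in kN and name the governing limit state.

Bolt shear: A_b = π(30)²/4 = 706.86 mm². φR_n = 0.75 × 372 × 706.86 × 4 × 1 = 788.9 kN.
Bearing (10 mm plate, F_u = 450 MPa): end bolts L_c = 68 − 33/2 = 51.5, R_n = min(1.2×51.5×10×450, 2.4×30×10×450) = 278.1 kN/bolt; interior L_c = 85 − 33 = 52, R_n = 280.8 kN/bolt. φR_n = 0.75 × (2×278.1 + 2×280.8) = 838.4 kN.
Tension yield (gross): A_g = 304×10 = 3040 mm². φR_n = 0.90 × 300 × 3040 = 820.8 kN.
Governing: min(788.9, 838.4, 820.8) = 788.9 kN → bolt shear.

788.9 kN (bolt shear governs)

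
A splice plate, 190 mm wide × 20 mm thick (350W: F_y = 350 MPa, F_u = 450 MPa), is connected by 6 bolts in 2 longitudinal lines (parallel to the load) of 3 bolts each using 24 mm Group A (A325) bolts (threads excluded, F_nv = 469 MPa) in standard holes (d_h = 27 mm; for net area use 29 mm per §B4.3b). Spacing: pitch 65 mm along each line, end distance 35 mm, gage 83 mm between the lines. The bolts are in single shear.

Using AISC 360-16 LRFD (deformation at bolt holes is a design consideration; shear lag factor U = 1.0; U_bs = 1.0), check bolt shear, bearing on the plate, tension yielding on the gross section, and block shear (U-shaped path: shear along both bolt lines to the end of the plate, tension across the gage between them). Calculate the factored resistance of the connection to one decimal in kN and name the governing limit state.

954.8 kN (bolt shear governs)

Bolt shear: A_b = π(24)²/4 = 452.39 mm². φR_n = 0.75 × 469 × 452.39 × 6 × 1 = 954.8 kN.
Bearing (20 mm plate, F_u = 450 MPa): end bolts L_c = 35 − 27/2 = 21.5, R_n = min(1.2×21.5×20×450, 2.4×24×20×450) = 232.2 kN/bolt; interior L_c = 65 − 27 = 38, R_n = 410.4 kN/bolt. φR_n = 0.75 × (2×232.2 + 4×410.4) = 1579.5 kN.
Tension yield (gross): A_g = 190×20 = 3800 mm². φR_n = 0.90 × 350 × 3800 = 1197.0 kN.
Block shear: shear path 2×[35+2×65] = 2×165 mm, A_gv = 6600, A_nv = 2×(165 − 2.5×29)×20 = 3700 mm²; tension across gage: (83 − 1×29)×20 = 1080 mm². R_n = min(0.6×450×3700, 0.6×350×6600) + 1.0×450×1080 = min(999, 1386) + 486 = 1485 kN. φR_n = 0.75 × 1485 = 1113.8 kN.
Governing: min(954.8, 1579.5, 1197.0, 1113.8) = 954.8 kN → bolt shear.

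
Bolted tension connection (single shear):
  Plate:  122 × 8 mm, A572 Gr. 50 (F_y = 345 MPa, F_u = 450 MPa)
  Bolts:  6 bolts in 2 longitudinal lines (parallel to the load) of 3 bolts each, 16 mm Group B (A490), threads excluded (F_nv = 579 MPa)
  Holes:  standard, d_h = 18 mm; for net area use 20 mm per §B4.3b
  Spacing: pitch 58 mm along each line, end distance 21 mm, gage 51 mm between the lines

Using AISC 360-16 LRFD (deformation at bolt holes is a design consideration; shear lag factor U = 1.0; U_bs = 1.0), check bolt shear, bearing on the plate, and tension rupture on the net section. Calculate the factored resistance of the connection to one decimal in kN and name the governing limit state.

221.4 kN (net-section rupture governs)

Bolt shear: A_b = π(16)²/4 = 201.06 mm². φR_n = 0.75 × 579 × 201.06 × 6 × 1 = 523.9 kN.
Bearing (8 mm plate, F_u = 450 MPa): end bolts L_c = 21 − 18/2 = 12, R_n = min(1.2×12×8×450, 2.4×16×8×450) = 51.84 kN/bolt; interior L_c = 58 − 18 = 40, R_n = 138.24 kN/bolt. φR_n = 0.75 × (2×51.84 + 4×138.24) = 492.5 kN.
Tension rupture (net): A_n = (122 − 2×20)×8 = 656 mm² (U = 1.0, A_e = A_n). φR_n = 0.75 × 450 × 656 = 221.4 kN.
Governing: min(523.9, 492.5, 221.4) = 221.4 kN → net-section rupture.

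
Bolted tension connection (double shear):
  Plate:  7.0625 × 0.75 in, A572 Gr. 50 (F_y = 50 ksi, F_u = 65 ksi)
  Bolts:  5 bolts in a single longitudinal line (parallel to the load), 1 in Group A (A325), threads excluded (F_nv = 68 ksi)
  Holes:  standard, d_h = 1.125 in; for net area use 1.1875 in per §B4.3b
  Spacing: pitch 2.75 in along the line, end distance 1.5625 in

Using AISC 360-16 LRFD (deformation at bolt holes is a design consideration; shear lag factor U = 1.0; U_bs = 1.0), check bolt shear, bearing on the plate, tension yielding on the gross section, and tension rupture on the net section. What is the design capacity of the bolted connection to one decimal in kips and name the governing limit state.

Bolt shear: A_b = π(1)²/4 = 0.7854 in². φR_n = 0.75 × 68 × 0.7854 × 5 × 2 = 400.6 kips.
Bearing (0.75 in plate, F_u = 65 ksi): end bolts L_c = 1.5625 − 1.125/2 = 1, R_n = min(1.2×1×0.75×65, 2.4×1×0.75×65) = 58.5 kips/bolt; interior L_c = 2.75 − 1.125 = 1.625, R_n = 95.063 kips/bolt. φR_n = 0.75 × (1×58.5 + 4×95.063) = 329.1 kips.
Tension yield (gross): A_g = 7.0625×0.75 = 5.2969 in². φR_n = 0.90 × 50 × 5.2969 = 238.4 kips.
Tension rupture (net): A_n = (7.0625 − 1×1.1875)×0.75 = 4.4063 in² (U = 1.0, A_e = A_n). φR_n = 0.75 × 65 × 4.4063 = 214.8 kips.
Governing: min(400.6, 329.1, 238.4, 214.8) = 214.8 kips → net-section rupture.

214.8 kips (net-section rupture governs)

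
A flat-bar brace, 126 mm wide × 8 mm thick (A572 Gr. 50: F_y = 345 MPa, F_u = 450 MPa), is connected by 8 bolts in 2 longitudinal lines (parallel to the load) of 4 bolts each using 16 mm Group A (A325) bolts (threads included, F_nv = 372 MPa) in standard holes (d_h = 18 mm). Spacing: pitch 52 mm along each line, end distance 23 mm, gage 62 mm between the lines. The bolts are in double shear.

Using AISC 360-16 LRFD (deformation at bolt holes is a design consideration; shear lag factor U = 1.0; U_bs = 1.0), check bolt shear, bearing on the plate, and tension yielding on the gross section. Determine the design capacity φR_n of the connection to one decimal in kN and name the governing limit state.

313.0 kN (gross-section yield governs)

Bolt shear: A_b = π(16)²/4 = 201.06 mm². φR_n = 0.75 × 372 × 201.06 × 8 × 2 = 897.5 kN.
Bearing (8 mm plate, F_u = 450 MPa): end bolts L_c = 23 − 18/2 = 14, R_n = min(1.2×14×8×450, 2.4×16×8×450) = 60.48 kN/bolt; interior L_c = 52 − 18 = 34, R_n = 138.24 kN/bolt. φR_n = 0.75 × (2×60.48 + 6×138.24) = 712.8 kN.
Tension yield (gross): A_g = 126×8 = 1008 mm². φR_n = 0.90 × 345 × 1008 = 313.0 kN.
Governing: min(897.5, 712.8, 313.0) = 313.0 kN → gross-section yield.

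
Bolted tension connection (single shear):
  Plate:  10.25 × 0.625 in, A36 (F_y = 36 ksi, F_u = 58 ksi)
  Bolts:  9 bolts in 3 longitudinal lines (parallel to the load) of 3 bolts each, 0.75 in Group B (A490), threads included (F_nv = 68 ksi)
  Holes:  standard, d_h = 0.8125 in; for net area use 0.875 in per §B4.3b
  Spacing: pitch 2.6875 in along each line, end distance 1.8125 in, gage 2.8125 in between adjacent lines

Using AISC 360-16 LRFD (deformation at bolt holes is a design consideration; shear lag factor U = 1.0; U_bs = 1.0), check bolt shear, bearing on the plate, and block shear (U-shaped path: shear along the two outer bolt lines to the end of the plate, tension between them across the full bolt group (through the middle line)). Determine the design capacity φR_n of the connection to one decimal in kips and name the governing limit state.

Bolt shear: A_b = π(0.75)²/4 = 0.44179 in². φR_n = 0.75 × 68 × 0.44179 × 9 × 1 = 202.8 kips.
Bearing (0.625 in plate, F_u = 58 ksi): end bolts L_c = 1.8125 − 0.8125/2 = 1.40625, R_n = min(1.2×1.40625×0.625×58, 2.4×0.75×0.625×58) = 61.172 kips/bolt; interior L_c = 2.6875 − 0.8125 = 1.875, R_n = 65.25 kips/bolt. φR_n = 0.75 × (3×61.172 + 6×65.25) = 431.3 kips.
Block shear: shear path 2×[1.8125+2×2.6875] = 2×7.1875 in, A_gv = 8.9844, A_nv = 2×(7.1875 − 2.5×0.875)×0.625 = 6.25 in²; tension across gage: (5.625 − 2×0.875)×0.625 = 2.4219 in². R_n = min(0.6×58×6.25, 0.6×36×8.9844) + 1.0×58×2.4219 = min(217.5, 194.06) + 140.47 = 334.53 kips. φR_n = 0.75 × 334.53 = 250.9 kips.
Governing: min(202.8, 431.3, 250.9) = 202.8 kips → bolt shear.

202.8 kips (bolt shear governs)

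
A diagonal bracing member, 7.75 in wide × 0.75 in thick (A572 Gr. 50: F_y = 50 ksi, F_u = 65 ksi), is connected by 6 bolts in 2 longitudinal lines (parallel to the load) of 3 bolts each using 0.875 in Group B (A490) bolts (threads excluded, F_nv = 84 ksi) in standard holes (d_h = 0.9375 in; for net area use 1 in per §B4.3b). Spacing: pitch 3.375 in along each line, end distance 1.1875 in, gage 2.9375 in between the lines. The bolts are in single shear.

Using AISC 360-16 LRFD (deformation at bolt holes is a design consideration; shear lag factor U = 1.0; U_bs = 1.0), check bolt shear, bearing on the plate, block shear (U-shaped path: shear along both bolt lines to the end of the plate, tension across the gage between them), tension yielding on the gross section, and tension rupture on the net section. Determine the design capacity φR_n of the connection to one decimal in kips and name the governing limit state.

210.2 kips (net-section rupture governs)

Bolt shear: A_b = π(0.875)²/4 = 0.60132 in². φR_n = 0.75 × 84 × 0.60132 × 6 × 1 = 227.3 kips.
Bearing (0.75 in plate, F_u = 65 ksi): end bolts L_c = 1.1875 − 0.9375/2 = 0.71875, R_n = min(1.2×0.71875×0.75×65, 2.4×0.875×0.75×65) = 42.047 kips/bolt; interior L_c = 3.375 − 0.9375 = 2.4375, R_n = 102.38 kips/bolt. φR_n = 0.75 × (2×42.047 + 4×102.38) = 370.2 kips.
Block shear: shear path 2×[1.1875+2×3.375] = 2×7.9375 in, A_gv = 11.906, A_nv = 2×(7.9375 − 2.5×1)×0.75 = 8.1563 in²; tension across gage: (2.9375 − 1×1)×0.75 = 1.4531 in². R_n = min(0.6×65×8.1563, 0.6×50×11.906) + 1.0×65×1.4531 = min(318.1, 357.18) + 94.452 = 412.55 kips. φR_n = 0.75 × 412.55 = 309.4 kips.
Tension yield (gross): A_g = 7.75×0.75 = 5.8125 in². φR_n = 0.90 × 50 × 5.8125 = 261.6 kips.
Tension rupture (net): A_n = (7.75 − 2×1)×0.75 = 4.3125 in² (U = 1.0, A_e = A_n). φR_n = 0.75 × 65 × 4.3125 = 210.2 kips.
Governing: min(227.3, 370.2, 309.4, 261.6, 210.2) = 210.2 kips → net-section rupture.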